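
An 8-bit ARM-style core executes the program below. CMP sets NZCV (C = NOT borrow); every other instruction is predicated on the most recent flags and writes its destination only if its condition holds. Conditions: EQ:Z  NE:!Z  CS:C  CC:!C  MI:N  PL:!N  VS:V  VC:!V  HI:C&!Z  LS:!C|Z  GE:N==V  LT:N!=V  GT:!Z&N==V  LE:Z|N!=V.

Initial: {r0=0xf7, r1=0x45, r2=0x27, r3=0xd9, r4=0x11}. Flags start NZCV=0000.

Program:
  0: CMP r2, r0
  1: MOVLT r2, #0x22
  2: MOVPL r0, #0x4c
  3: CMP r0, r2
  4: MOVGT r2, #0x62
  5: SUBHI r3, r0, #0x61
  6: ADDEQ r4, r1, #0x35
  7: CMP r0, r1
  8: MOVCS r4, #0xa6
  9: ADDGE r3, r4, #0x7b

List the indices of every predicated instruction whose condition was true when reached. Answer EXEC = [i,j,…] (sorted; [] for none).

EXEC = [2,4,5,8,9]

0: ✓ CMP  NZCV=0000
1: · MOVLT
2: ✓ MOVPL  r0←0x4c
3: ✓ CMP  NZCV=0010
4: ✓ MOVGT  r2←0x62
5: ✓ SUBHI  r3←0xeb
6: · ADDEQ
7: ✓ CMP  NZCV=0010
8: ✓ MOVCS  r4←0xa6
9: ✓ ADDGE  r3←0x21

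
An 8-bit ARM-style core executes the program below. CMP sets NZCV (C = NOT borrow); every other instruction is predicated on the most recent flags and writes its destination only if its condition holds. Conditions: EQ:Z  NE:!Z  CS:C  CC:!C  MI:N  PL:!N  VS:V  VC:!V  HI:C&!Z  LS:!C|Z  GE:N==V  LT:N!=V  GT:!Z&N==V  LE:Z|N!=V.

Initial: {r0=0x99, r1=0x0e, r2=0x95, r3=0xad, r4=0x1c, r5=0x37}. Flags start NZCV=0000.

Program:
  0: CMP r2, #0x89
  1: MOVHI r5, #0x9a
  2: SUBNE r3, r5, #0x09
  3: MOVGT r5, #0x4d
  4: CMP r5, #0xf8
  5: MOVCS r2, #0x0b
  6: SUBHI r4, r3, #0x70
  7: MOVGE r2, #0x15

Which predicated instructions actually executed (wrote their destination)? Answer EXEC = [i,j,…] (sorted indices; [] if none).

EXEC = [1,2,3,7]

[0] flags=0010 → (cmp)
[1] flags=0010 HI?T → r5=0x9a
[2] flags=0010 NE?T → r3=0x91
[3] flags=0010 GT?T → r5=0x4d
[4] flags=0000 → (cmp)
[5] flags=0000 CS?F → skip
[6] flags=0000 HI?F → skip
[7] flags=0000 GE?T → r2=0x15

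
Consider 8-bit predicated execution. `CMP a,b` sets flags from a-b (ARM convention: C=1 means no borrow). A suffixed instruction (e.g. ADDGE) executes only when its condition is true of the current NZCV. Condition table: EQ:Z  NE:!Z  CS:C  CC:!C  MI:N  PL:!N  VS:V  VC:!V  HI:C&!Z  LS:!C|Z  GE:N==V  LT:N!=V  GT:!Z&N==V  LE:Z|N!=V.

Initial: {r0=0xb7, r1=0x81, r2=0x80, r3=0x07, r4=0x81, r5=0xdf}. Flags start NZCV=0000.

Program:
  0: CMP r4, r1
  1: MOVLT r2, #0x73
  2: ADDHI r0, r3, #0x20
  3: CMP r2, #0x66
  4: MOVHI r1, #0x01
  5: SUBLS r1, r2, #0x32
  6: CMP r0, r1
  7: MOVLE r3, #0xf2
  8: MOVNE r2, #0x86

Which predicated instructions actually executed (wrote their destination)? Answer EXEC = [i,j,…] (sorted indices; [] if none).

EXEC = [4,7,8]

[0] flags=0110 → (cmp)
[1] flags=0110 LT?F → skip
[2] flags=0110 HI?F → skip
[3] flags=0011 → (cmp)
[4] flags=0011 HI?T → r1=0x01
[5] flags=0011 LS?F → skip
[6] flags=1010 → (cmp)
[7] flags=1010 LE?T → r3=0xf2
[8] flags=1010 NE?T → r2=0x86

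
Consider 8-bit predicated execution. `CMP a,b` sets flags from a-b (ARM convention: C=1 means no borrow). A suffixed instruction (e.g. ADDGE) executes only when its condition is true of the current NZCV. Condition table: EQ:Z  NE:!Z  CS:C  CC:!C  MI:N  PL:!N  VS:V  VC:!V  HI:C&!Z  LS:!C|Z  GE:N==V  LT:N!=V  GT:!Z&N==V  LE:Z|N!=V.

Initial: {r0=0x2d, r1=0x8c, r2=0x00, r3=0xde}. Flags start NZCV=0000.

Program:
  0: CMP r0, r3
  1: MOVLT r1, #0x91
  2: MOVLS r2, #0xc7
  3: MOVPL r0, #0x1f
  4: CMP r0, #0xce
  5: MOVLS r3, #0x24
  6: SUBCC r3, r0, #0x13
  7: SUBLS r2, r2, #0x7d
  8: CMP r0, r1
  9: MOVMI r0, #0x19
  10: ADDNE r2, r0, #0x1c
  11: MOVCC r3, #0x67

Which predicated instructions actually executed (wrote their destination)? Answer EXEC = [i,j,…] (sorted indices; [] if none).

EXEC = [2,3,5,6,7,9,10,11]

[0] flags=0000 → (cmp)
[1] flags=0000 LT?F → skip
[2] flags=0000 LS?T → r2=0xc7
[3] flags=0000 PL?T → r0=0x1f
[4] flags=0000 → (cmp)
[5] flags=0000 LS?T → r3=0x24
[6] flags=0000 CC?T → r3=0x0c
[7] flags=0000 LS?T → r2=0x4a
[8] flags=1001 → (cmp)
[9] flags=1001 MI?T → r0=0x19
[10] flags=1001 NE?T → r2=0x35
[11] flags=1001 CC?T → r3=0x67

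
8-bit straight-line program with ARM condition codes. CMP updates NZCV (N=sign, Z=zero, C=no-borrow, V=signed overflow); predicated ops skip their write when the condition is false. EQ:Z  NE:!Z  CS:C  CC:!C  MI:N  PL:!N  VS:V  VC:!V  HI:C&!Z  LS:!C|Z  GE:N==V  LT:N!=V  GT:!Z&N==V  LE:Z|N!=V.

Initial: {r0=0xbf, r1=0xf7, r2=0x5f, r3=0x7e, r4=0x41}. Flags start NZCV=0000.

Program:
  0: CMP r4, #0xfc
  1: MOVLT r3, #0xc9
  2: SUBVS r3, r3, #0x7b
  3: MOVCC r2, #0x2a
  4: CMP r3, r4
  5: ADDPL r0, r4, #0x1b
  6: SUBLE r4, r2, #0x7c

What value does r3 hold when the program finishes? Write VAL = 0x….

VAL = 0x7e

0: ✓ CMP  NZCV=0000
1: · MOVLT
2: · SUBVS
3: ✓ MOVCC  r2←0x2a
4: ✓ CMP  NZCV=0010
5: ✓ ADDPL  r0←0x5c
6: · SUBLE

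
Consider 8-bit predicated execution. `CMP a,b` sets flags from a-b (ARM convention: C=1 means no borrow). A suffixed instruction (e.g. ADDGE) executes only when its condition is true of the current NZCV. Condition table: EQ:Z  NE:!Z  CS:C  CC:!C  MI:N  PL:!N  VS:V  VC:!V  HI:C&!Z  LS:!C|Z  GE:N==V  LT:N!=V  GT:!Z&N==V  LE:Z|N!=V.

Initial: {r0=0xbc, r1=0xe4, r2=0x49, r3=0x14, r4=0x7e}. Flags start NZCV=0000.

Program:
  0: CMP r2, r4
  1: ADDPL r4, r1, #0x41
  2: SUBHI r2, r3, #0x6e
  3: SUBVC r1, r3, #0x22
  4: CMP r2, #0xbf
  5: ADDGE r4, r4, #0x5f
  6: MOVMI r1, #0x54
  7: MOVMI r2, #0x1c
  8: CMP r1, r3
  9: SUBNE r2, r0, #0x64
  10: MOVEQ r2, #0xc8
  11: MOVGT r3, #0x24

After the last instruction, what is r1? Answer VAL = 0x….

VAL = 0x54

[0] flags=1000 → (cmp)
[1] flags=1000 PL?F → skip
[2] flags=1000 HI?F → skip
[3] flags=1000 VC?T → r1=0xf2
[4] flags=1001 → (cmp)
[5] flags=1001 GE?T → r4=0xdd
[6] flags=1001 MI?T → r1=0x54
[7] flags=1001 MI?T → r2=0x1c
[8] flags=0010 → (cmp)
[9] flags=0010 NE?T → r2=0x58
[10] flags=0010 EQ?F → skip
[11] flags=0010 GT?T → r3=0x24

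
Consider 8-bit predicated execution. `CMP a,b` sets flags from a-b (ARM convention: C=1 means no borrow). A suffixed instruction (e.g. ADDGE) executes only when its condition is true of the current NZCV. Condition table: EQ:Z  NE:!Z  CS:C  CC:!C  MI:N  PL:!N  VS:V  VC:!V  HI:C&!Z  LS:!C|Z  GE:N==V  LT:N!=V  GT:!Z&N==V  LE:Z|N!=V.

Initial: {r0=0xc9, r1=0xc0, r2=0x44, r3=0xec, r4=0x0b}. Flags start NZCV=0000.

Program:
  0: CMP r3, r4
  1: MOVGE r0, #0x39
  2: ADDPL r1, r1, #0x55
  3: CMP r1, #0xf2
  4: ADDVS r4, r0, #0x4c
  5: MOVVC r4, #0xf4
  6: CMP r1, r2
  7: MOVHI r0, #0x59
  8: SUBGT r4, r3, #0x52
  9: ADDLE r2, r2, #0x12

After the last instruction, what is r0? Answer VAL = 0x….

VAL = 0x59

0: ✓ CMP  NZCV=1010
1: · MOVGE
2: · ADDPL
3: ✓ CMP  NZCV=1000
4: · ADDVS
5: ✓ MOVVC  r4←0xf4
6: ✓ CMP  NZCV=0011
7: ✓ MOVHI  r0←0x59
8: · SUBGT
9: ✓ ADDLE  r2←0x56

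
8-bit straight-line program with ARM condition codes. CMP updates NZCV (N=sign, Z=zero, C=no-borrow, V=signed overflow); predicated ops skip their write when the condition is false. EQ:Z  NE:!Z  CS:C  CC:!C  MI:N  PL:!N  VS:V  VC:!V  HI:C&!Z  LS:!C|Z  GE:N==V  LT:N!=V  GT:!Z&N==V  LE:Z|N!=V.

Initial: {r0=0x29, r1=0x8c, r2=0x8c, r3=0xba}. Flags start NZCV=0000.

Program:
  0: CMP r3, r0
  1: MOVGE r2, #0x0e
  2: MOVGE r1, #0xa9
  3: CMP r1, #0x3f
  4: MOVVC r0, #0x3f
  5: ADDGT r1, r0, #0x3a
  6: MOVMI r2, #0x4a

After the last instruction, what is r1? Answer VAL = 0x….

VAL = 0x8c

0: ✓ CMP  NZCV=1010
1: · MOVGE
2: · MOVGE
3: ✓ CMP  NZCV=0011
4: · MOVVC
5: · ADDGT
6: · MOVMI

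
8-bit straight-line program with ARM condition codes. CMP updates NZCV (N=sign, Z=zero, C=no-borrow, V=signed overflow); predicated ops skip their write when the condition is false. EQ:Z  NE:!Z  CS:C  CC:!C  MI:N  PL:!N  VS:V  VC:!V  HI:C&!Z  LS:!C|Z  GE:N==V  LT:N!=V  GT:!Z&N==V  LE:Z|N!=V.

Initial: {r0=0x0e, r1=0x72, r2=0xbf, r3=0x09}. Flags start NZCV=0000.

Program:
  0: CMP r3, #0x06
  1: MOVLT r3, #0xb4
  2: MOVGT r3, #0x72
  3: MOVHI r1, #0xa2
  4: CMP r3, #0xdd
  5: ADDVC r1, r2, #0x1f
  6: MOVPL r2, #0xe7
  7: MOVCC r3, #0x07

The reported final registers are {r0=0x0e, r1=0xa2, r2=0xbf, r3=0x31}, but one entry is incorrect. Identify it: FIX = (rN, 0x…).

FIX = (r3, 0x07)

[0] flags=0010 → (cmp)
[1] flags=0010 LT?F → skip
[2] flags=0010 GT?T → r3=0x72
[3] flags=0010 HI?T → r1=0xa2
[4] flags=1001 → (cmp)
[5] flags=1001 VC?F → skip
[6] flags=1001 PL?F → skip
[7] flags=1001 CC?T → r3=0x07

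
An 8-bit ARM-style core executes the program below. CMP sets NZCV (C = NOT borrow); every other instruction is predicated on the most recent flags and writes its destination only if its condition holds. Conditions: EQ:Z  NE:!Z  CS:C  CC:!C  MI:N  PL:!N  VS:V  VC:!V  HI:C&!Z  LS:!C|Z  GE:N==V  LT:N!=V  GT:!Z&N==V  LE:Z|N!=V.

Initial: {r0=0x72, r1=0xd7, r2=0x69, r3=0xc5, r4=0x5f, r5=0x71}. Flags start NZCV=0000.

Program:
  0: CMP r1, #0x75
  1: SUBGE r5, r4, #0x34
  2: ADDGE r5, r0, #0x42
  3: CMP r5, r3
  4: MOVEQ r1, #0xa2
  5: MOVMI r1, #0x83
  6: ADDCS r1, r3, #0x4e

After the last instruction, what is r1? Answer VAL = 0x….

VAL = 0x83

[0] flags=0011 → (cmp)
[1] flags=0011 GE?F → skip
[2] flags=0011 GE?F → skip
[3] flags=1001 → (cmp)
[4] flags=1001 EQ?F → skip
[5] flags=1001 MI?T → r1=0x83
[6] flags=1001 CS?F → skip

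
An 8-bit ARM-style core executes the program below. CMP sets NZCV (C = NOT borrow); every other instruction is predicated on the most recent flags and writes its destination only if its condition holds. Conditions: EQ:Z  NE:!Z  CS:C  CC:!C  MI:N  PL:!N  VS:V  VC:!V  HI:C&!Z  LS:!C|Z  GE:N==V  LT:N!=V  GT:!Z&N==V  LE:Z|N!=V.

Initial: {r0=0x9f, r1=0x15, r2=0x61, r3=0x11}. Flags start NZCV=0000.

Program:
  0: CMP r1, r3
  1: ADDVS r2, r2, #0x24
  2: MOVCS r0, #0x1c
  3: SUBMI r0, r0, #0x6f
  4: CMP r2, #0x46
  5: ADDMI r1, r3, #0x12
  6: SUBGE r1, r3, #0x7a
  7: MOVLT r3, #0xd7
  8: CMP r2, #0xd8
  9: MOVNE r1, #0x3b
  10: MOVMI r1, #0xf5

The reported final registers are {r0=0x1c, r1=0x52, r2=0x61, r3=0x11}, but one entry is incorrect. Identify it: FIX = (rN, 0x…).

[0] flags=0010 → (cmp)
[1] flags=0010 VS?F → skip
[2] flags=0010 CS?T → r0=0x1c
[3] flags=0010 MI?F → skip
[4] flags=0010 → (cmp)
[5] flags=0010 MI?F → skip
[6] flags=0010 GE?T → r1=0x97
[7] flags=0010 LT?F → skip
[8] flags=1001 → (cmp)
[9] flags=1001 NE?T → r1=0x3b
[10] flags=1001 MI?T → r1=0xf5

FIX = (r1, 0xf5)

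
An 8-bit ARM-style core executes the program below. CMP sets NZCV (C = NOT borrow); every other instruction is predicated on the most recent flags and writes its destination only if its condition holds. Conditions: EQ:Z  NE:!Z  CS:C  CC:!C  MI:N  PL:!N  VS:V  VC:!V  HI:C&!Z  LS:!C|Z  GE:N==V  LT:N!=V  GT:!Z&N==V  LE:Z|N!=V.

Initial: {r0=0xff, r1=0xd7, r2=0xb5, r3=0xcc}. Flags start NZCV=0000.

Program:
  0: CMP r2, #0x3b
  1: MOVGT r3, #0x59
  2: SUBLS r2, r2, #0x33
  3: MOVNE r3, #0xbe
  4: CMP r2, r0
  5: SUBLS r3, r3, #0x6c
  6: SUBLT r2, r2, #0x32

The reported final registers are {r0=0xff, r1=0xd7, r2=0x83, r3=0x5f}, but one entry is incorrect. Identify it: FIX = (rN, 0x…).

[0] flags=0011 → (cmp)
[1] flags=0011 GT?F → skip
[2] flags=0011 LS?F → skip
[3] flags=0011 NE?T → r3=0xbe
[4] flags=1000 → (cmp)
[5] flags=1000 LS?T → r3=0x52
[6] flags=1000 LT?T → r2=0x83

FIX = (r3, 0x52)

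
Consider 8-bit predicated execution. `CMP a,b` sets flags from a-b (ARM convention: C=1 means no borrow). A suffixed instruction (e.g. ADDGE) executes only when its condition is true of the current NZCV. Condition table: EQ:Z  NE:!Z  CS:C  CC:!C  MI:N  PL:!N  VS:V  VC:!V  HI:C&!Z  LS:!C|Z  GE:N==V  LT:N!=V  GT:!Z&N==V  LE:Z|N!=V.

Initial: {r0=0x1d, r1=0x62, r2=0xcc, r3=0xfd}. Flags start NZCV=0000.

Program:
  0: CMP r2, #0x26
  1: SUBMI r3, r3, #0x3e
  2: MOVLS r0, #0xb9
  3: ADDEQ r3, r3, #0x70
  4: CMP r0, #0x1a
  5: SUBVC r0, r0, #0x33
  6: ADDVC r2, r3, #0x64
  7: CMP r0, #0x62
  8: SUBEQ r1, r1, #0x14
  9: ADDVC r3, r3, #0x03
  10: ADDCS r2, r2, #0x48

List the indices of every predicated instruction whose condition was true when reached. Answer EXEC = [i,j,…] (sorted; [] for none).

EXEC = [1,5,6,9,10]

0: ✓ CMP  NZCV=1010
1: ✓ SUBMI  r3←0xbf
2: · MOVLS
3: · ADDEQ
4: ✓ CMP  NZCV=0010
5: ✓ SUBVC  r0←0xea
6: ✓ ADDVC  r2←0x23
7: ✓ CMP  NZCV=1010
8: · SUBEQ
9: ✓ ADDVC  r3←0xc2
10: ✓ ADDCS  r2←0x6b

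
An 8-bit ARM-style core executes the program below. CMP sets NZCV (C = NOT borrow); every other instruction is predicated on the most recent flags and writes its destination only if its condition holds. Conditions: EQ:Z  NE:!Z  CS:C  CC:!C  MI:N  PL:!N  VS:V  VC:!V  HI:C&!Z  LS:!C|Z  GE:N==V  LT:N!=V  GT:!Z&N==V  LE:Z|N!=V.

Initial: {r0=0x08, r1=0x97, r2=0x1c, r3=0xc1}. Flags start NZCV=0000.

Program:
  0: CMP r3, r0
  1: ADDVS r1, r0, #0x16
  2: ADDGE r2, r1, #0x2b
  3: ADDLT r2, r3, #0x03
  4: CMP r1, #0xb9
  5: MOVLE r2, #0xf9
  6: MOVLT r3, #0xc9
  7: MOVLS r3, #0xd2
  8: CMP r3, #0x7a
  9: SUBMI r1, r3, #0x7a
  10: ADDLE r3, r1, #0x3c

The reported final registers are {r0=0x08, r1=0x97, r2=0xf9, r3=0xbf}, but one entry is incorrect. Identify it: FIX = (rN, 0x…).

[0] flags=1010 → (cmp)
[1] flags=1010 VS?F → skip
[2] flags=1010 GE?F → skip
[3] flags=1010 LT?T → r2=0xc4
[4] flags=1000 → (cmp)
[5] flags=1000 LE?T → r2=0xf9
[6] flags=1000 LT?T → r3=0xc9
[7] flags=1000 LS?T → r3=0xd2
[8] flags=0011 → (cmp)
[9] flags=0011 MI?F → skip
[10] flags=0011 LE?T → r3=0xd3

FIX = (r3, 0xd3)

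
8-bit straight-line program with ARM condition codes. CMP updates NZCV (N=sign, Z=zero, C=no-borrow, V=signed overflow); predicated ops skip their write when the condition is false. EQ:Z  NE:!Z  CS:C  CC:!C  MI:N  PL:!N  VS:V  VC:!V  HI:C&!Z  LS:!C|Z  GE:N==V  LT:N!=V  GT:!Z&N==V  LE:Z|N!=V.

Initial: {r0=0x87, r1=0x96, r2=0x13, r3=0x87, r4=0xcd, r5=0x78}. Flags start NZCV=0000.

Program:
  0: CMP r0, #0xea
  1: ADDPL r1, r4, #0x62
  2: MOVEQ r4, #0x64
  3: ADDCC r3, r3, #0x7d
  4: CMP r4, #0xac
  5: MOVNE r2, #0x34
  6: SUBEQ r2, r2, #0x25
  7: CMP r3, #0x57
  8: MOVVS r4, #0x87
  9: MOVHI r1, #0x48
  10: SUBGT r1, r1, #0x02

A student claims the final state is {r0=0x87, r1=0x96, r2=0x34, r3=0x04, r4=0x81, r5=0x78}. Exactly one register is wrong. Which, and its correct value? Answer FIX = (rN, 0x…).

FIX = (r4, 0xcd)

0: ✓ CMP  NZCV=1000
1: · ADDPL
2: · MOVEQ
3: ✓ ADDCC  r3←0x04
4: ✓ CMP  NZCV=0010
5: ✓ MOVNE  r2←0x34
6: · SUBEQ
7: ✓ CMP  NZCV=1000
8: · MOVVS
9: · MOVHI
10: · SUBGT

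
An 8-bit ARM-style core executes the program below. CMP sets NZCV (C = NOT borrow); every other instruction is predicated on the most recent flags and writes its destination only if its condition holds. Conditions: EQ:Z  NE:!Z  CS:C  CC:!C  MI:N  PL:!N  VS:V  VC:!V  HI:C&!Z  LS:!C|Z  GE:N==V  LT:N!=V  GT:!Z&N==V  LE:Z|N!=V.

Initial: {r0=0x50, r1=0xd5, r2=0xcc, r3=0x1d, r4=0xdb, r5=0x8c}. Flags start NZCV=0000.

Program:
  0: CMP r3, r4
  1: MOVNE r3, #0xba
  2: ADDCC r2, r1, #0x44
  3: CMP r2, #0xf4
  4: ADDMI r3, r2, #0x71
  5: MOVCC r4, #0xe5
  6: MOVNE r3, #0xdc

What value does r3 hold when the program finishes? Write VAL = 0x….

[0] flags=0000 → (cmp)
[1] flags=0000 NE?T → r3=0xba
[2] flags=0000 CC?T → r2=0x19
[3] flags=0000 → (cmp)
[4] flags=0000 MI?F → skip
[5] flags=0000 CC?T → r4=0xe5
[6] flags=0000 NE?T → r3=0xdc

VAL = 0xdc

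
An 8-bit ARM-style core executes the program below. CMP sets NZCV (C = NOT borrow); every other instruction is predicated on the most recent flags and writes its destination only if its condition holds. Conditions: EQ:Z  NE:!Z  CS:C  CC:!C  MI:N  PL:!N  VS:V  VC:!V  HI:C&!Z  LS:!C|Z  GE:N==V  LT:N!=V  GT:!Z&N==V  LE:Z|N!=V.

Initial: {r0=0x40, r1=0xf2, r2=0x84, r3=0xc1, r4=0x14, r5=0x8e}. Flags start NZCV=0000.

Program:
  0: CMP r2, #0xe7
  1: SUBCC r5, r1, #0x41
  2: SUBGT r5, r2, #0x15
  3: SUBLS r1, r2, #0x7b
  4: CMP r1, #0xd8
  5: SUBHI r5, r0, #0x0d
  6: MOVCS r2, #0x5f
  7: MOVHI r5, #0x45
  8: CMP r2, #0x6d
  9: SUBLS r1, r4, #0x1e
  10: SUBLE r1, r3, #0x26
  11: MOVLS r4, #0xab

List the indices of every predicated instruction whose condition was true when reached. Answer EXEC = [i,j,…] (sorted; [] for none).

0: ✓ CMP  NZCV=1000
1: ✓ SUBCC  r5←0xb1
2: · SUBGT
3: ✓ SUBLS  r1←0x09
4: ✓ CMP  NZCV=0000
5: · SUBHI
6: · MOVCS
7: · MOVHI
8: ✓ CMP  NZCV=0011
9: · SUBLS
10: ✓ SUBLE  r1←0x9b
11: · MOVLS

EXEC = [1,3,10]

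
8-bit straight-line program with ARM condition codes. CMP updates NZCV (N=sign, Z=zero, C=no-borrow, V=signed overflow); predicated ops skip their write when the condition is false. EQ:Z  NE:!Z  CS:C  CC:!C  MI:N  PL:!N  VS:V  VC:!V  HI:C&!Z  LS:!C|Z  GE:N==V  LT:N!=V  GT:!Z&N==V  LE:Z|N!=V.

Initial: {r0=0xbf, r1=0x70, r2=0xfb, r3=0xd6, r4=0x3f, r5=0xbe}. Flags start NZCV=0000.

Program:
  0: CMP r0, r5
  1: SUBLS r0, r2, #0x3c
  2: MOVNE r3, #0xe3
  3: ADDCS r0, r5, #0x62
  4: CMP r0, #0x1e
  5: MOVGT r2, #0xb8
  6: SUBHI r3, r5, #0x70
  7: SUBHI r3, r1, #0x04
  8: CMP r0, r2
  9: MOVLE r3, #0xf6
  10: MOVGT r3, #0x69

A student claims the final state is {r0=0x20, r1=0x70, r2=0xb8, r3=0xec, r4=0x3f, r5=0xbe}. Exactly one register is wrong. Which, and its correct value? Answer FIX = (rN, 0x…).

FIX = (r3, 0x69)

0: ✓ CMP  NZCV=0010
1: · SUBLS
2: ✓ MOVNE  r3←0xe3
3: ✓ ADDCS  r0←0x20
4: ✓ CMP  NZCV=0010
5: ✓ MOVGT  r2←0xb8
6: ✓ SUBHI  r3←0x4e
7: ✓ SUBHI  r3←0x6c
8: ✓ CMP  NZCV=0000
9: · MOVLE
10: ✓ MOVGT  r3←0x69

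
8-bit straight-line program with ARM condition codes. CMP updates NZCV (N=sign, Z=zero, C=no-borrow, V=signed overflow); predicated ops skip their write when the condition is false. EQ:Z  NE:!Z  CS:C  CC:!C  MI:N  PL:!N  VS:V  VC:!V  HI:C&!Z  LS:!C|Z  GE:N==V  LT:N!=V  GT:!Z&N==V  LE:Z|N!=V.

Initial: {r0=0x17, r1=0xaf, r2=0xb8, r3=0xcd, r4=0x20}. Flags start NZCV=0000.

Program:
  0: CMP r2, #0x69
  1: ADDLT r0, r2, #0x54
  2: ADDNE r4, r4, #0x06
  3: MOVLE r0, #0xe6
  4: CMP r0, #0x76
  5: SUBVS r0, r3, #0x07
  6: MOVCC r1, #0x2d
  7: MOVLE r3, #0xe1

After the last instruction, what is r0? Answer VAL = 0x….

0: ✓ CMP  NZCV=0011
1: ✓ ADDLT  r0←0x0c
2: ✓ ADDNE  r4←0x26
3: ✓ MOVLE  r0←0xe6
4: ✓ CMP  NZCV=0011
5: ✓ SUBVS  r0←0xc6
6: · MOVCC
7: ✓ MOVLE  r3←0xe1

VAL = 0xc6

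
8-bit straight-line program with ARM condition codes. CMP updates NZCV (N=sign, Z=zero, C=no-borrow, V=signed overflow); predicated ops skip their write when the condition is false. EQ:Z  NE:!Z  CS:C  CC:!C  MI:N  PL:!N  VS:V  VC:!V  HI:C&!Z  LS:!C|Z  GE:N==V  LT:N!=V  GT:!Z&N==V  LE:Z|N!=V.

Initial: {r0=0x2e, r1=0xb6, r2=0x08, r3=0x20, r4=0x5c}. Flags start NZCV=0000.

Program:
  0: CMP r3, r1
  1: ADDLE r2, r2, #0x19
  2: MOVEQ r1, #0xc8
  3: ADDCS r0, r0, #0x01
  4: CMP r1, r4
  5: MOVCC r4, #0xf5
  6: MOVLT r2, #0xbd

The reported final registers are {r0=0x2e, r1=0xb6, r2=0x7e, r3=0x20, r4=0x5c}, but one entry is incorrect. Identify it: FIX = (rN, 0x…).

FIX = (r2, 0xbd)

[0] flags=0000 → (cmp)
[1] flags=0000 LE?F → skip
[2] flags=0000 EQ?F → skip
[3] flags=0000 CS?F → skip
[4] flags=0011 → (cmp)
[5] flags=0011 CC?F → skip
[6] flags=0011 LT?T → r2=0xbd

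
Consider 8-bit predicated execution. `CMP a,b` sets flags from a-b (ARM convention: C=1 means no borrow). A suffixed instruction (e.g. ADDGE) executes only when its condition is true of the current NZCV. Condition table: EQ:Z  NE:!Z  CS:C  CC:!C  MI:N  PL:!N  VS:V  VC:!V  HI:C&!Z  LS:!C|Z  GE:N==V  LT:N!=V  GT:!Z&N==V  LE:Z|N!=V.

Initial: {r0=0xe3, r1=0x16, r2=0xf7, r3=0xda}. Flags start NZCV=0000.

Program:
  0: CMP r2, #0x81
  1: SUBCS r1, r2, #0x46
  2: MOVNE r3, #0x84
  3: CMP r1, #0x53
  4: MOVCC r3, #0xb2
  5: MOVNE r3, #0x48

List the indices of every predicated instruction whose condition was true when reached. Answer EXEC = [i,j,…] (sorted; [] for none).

EXEC = [1,2,5]

[0] flags=0010 → (cmp)
[1] flags=0010 CS?T → r1=0xb1
[2] flags=0010 NE?T → r3=0x84
[3] flags=0011 → (cmp)
[4] flags=0011 CC?F → skip
[5] flags=0011 NE?T → r3=0x48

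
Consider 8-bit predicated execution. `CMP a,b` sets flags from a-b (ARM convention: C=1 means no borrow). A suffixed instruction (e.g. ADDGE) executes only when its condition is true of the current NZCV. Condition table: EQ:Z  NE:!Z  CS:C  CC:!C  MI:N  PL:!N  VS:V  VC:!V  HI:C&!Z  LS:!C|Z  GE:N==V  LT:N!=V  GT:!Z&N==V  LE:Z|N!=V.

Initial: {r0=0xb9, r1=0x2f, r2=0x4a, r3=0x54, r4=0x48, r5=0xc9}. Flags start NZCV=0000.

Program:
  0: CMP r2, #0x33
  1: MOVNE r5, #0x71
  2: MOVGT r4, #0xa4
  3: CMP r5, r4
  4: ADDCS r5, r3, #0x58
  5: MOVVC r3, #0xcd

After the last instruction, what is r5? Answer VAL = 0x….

VAL = 0x71

0: ✓ CMP  NZCV=0010
1: ✓ MOVNE  r5←0x71
2: ✓ MOVGT  r4←0xa4
3: ✓ CMP  NZCV=1001
4: · ADDCS
5: · MOVVC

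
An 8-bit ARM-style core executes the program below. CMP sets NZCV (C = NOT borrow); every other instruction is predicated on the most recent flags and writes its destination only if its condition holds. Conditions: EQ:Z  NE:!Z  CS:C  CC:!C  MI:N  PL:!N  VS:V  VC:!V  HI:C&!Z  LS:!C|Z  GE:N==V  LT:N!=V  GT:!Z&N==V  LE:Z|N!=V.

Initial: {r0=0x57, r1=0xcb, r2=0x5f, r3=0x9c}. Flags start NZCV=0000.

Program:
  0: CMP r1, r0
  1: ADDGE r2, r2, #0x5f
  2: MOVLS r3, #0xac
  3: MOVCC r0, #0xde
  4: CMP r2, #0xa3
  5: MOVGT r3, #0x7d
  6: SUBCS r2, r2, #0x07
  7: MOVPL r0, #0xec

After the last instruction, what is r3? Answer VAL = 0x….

VAL = 0x7d

0: ✓ CMP  NZCV=0011
1: · ADDGE
2: · MOVLS
3: · MOVCC
4: ✓ CMP  NZCV=1001
5: ✓ MOVGT  r3←0x7d
6: · SUBCS
7: · MOVPL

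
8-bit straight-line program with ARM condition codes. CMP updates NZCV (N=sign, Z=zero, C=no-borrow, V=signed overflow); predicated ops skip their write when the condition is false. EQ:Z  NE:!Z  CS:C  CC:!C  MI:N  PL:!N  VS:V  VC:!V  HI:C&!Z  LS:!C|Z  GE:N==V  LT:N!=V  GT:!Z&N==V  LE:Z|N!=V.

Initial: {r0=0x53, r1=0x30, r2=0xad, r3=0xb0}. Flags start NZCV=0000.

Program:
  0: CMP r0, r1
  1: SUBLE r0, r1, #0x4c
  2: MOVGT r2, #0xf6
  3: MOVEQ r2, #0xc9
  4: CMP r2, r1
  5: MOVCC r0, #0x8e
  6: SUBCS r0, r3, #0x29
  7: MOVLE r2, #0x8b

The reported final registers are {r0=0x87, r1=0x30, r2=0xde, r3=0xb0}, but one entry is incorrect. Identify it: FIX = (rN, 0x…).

FIX = (r2, 0x8b)

0: ✓ CMP  NZCV=0010
1: · SUBLE
2: ✓ MOVGT  r2←0xf6
3: · MOVEQ
4: ✓ CMP  NZCV=1010
5: · MOVCC
6: ✓ SUBCS  r0←0x87
7: ✓ MOVLE  r2←0x8b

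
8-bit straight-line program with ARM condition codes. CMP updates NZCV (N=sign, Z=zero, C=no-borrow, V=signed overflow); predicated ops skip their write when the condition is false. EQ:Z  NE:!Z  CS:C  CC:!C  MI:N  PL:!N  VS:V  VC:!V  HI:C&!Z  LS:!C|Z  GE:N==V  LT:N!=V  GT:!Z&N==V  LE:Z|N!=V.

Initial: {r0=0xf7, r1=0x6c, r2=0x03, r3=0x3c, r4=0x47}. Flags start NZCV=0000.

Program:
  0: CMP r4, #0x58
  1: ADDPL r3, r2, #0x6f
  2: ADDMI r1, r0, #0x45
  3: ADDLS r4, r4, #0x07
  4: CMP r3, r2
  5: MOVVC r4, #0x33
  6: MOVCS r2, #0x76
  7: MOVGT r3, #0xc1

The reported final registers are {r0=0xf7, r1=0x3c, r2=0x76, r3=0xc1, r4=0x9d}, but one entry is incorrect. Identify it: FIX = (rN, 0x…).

FIX = (r4, 0x33)

[0] flags=1000 → (cmp)
[1] flags=1000 PL?F → skip
[2] flags=1000 MI?T → r1=0x3c
[3] flags=1000 LS?T → r4=0x4e
[4] flags=0010 → (cmp)
[5] flags=0010 VC?T → r4=0x33
[6] flags=0010 CS?T → r2=0x76
[7] flags=0010 GT?T → r3=0xc1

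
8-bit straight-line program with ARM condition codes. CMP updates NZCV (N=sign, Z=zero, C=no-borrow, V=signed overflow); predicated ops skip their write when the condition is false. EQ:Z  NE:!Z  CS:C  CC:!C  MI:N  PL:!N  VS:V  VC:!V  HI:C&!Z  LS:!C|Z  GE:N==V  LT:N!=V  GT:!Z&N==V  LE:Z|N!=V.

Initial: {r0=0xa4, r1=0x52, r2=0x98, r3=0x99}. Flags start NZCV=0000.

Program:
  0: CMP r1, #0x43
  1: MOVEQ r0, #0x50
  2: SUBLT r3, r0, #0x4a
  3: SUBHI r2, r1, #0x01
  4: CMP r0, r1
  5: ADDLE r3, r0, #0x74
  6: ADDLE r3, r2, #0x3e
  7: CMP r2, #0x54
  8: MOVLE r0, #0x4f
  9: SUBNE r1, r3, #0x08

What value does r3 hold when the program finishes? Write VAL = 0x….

0: ✓ CMP  NZCV=0010
1: · MOVEQ
2: · SUBLT
3: ✓ SUBHI  r2←0x51
4: ✓ CMP  NZCV=0011
5: ✓ ADDLE  r3←0x18
6: ✓ ADDLE  r3←0x8f
7: ✓ CMP  NZCV=1000
8: ✓ MOVLE  r0←0x4f
9: ✓ SUBNE  r1←0x87

VAL = 0x8f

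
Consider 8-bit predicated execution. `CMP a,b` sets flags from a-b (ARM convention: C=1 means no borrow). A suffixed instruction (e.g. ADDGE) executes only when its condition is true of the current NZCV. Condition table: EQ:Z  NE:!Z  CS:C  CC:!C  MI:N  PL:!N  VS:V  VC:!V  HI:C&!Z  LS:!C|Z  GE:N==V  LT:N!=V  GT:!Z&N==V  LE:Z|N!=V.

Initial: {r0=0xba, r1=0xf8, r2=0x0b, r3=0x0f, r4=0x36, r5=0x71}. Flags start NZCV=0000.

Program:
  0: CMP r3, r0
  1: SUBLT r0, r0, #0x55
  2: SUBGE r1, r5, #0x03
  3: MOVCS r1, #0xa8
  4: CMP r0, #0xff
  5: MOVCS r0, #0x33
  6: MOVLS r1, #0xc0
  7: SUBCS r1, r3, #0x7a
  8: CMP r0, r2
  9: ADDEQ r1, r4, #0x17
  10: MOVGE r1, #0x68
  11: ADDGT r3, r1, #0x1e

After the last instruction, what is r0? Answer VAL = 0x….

VAL = 0xba

0: ✓ CMP  NZCV=0000
1: · SUBLT
2: ✓ SUBGE  r1←0x6e
3: · MOVCS
4: ✓ CMP  NZCV=1000
5: · MOVCS
6: ✓ MOVLS  r1←0xc0
7: · SUBCS
8: ✓ CMP  NZCV=1010
9: · ADDEQ
10: · MOVGE
11: · ADDGT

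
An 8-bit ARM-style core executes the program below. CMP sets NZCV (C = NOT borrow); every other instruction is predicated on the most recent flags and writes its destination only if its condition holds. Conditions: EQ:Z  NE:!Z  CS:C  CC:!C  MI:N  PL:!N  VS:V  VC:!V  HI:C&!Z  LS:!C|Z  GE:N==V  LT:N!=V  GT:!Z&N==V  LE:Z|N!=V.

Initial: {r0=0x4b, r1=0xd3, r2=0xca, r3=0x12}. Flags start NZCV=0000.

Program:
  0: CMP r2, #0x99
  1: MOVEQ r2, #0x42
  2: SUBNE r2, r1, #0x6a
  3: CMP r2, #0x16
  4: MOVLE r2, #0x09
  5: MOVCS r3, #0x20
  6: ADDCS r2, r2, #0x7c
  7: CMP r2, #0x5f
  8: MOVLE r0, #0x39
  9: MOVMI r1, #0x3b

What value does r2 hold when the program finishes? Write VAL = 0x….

VAL = 0xe5

[0] flags=0010 → (cmp)
[1] flags=0010 EQ?F → skip
[2] flags=0010 NE?T → r2=0x69
[3] flags=0010 → (cmp)
[4] flags=0010 LE?F → skip
[5] flags=0010 CS?T → r3=0x20
[6] flags=0010 CS?T → r2=0xe5
[7] flags=1010 → (cmp)
[8] flags=1010 LE?T → r0=0x39
[9] flags=1010 MI?T → r1=0x3b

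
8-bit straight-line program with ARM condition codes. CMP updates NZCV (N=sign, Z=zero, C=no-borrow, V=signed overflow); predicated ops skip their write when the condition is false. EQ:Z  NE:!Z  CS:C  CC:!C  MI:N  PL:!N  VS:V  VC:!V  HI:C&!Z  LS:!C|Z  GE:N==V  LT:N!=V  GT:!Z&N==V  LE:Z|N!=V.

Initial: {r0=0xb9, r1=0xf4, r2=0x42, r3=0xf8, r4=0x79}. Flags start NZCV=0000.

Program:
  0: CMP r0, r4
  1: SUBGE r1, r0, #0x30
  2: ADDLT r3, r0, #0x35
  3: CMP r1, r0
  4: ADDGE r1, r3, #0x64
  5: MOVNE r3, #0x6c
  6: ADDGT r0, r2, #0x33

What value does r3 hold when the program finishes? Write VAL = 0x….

VAL = 0x6c

[0] flags=0011 → (cmp)
[1] flags=0011 GE?F → skip
[2] flags=0011 LT?T → r3=0xee
[3] flags=0010 → (cmp)
[4] flags=0010 GE?T → r1=0x52
[5] flags=0010 NE?T → r3=0x6c
[6] flags=0010 GT?T → r0=0x75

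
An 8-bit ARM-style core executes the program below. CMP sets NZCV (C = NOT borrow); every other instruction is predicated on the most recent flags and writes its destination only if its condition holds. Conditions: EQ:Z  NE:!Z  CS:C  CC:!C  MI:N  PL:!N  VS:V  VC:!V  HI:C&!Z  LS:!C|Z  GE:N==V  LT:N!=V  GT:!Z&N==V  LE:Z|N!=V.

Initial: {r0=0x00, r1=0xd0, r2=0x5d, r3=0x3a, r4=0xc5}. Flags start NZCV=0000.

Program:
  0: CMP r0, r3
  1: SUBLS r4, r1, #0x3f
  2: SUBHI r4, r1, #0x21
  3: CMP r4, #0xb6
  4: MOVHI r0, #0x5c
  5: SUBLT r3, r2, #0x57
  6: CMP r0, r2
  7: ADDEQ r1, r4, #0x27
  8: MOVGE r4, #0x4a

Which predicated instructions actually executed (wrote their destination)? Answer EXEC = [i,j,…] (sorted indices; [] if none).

0: ✓ CMP  NZCV=1000
1: ✓ SUBLS  r4←0x91
2: · SUBHI
3: ✓ CMP  NZCV=1000
4: · MOVHI
5: ✓ SUBLT  r3←0x06
6: ✓ CMP  NZCV=1000
7: · ADDEQ
8: · MOVGE

EXEC = [1,5]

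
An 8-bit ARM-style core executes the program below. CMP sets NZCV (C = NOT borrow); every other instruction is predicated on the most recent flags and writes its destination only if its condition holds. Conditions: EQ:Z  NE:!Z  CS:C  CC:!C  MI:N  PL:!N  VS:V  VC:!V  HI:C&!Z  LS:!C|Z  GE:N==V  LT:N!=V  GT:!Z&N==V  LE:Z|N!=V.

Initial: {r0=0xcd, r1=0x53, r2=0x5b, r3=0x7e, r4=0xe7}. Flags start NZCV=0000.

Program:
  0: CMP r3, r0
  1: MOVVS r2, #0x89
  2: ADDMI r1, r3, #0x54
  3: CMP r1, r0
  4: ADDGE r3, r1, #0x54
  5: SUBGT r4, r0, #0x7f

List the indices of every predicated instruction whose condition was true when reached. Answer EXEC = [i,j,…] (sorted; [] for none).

[0] flags=1001 → (cmp)
[1] flags=1001 VS?T → r2=0x89
[2] flags=1001 MI?T → r1=0xd2
[3] flags=0010 → (cmp)
[4] flags=0010 GE?T → r3=0x26
[5] flags=0010 GT?T → r4=0x4e

EXEC = [1,2,4,5]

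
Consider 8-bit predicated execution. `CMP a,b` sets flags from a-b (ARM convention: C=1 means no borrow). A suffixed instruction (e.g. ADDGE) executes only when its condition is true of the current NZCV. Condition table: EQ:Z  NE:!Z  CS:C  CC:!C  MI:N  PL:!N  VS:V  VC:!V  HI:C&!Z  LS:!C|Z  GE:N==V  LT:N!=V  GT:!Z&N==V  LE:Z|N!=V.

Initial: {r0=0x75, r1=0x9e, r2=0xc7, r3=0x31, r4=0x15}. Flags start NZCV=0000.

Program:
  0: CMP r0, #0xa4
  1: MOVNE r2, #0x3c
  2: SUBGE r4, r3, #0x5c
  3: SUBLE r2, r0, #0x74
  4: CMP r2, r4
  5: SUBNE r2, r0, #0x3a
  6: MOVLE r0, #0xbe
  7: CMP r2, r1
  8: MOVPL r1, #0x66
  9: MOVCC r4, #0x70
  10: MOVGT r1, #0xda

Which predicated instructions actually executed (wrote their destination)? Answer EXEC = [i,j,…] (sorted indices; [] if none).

EXEC = [1,2,5,9,10]

0: ✓ CMP  NZCV=1001
1: ✓ MOVNE  r2←0x3c
2: ✓ SUBGE  r4←0xd5
3: · SUBLE
4: ✓ CMP  NZCV=0000
5: ✓ SUBNE  r2←0x3b
6: · MOVLE
7: ✓ CMP  NZCV=1001
8: · MOVPL
9: ✓ MOVCC  r4←0x70
10: ✓ MOVGT  r1←0xda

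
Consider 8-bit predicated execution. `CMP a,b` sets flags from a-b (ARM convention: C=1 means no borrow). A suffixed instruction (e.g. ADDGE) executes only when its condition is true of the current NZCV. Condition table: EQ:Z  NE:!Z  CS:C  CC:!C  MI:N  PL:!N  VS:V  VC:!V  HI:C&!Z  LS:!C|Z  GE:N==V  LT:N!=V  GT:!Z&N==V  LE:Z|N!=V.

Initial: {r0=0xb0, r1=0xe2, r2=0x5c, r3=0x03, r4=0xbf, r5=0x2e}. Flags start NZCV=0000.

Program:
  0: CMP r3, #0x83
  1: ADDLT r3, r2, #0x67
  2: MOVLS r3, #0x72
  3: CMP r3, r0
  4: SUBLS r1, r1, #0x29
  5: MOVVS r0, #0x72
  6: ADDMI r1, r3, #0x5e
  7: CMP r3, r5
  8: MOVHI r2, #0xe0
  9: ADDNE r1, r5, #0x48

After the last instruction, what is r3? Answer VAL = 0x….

VAL = 0x72

[0] flags=1001 → (cmp)
[1] flags=1001 LT?F → skip
[2] flags=1001 LS?T → r3=0x72
[3] flags=1001 → (cmp)
[4] flags=1001 LS?T → r1=0xb9
[5] flags=1001 VS?T → r0=0x72
[6] flags=1001 MI?T → r1=0xd0
[7] flags=0010 → (cmp)
[8] flags=0010 HI?T → r2=0xe0
[9] flags=0010 NE?T → r1=0x76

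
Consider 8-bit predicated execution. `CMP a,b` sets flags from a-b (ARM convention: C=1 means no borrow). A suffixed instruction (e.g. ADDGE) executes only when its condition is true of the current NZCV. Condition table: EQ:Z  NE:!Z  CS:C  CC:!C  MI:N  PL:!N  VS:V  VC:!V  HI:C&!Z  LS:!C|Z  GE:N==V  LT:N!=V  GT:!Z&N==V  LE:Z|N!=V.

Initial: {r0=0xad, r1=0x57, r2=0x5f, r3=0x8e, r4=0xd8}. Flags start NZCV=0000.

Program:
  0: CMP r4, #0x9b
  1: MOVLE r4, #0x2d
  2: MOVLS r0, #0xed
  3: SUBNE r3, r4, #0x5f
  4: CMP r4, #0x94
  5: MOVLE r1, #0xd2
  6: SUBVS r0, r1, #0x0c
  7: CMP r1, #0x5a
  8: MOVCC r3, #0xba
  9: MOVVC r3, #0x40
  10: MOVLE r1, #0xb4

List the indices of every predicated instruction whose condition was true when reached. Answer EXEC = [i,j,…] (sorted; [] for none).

0: ✓ CMP  NZCV=0010
1: · MOVLE
2: · MOVLS
3: ✓ SUBNE  r3←0x79
4: ✓ CMP  NZCV=0010
5: · MOVLE
6: · SUBVS
7: ✓ CMP  NZCV=1000
8: ✓ MOVCC  r3←0xba
9: ✓ MOVVC  r3←0x40
10: ✓ MOVLE  r1←0xb4

EXEC = [3,8,9,10]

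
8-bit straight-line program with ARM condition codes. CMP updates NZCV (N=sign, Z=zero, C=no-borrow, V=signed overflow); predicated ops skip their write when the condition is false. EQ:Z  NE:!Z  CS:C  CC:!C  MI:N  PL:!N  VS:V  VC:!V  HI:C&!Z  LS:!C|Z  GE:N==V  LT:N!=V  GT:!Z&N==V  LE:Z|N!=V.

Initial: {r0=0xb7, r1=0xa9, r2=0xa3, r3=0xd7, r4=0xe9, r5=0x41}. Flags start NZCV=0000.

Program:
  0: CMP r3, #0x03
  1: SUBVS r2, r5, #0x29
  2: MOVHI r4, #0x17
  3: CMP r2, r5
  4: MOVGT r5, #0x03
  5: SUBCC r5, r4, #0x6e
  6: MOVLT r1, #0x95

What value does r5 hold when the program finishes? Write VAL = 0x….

VAL = 0x41

[0] flags=1010 → (cmp)
[1] flags=1010 VS?F → skip
[2] flags=1010 HI?T → r4=0x17
[3] flags=0011 → (cmp)
[4] flags=0011 GT?F → skip
[5] flags=0011 CC?F → skip
[6] flags=0011 LT?T → r1=0x95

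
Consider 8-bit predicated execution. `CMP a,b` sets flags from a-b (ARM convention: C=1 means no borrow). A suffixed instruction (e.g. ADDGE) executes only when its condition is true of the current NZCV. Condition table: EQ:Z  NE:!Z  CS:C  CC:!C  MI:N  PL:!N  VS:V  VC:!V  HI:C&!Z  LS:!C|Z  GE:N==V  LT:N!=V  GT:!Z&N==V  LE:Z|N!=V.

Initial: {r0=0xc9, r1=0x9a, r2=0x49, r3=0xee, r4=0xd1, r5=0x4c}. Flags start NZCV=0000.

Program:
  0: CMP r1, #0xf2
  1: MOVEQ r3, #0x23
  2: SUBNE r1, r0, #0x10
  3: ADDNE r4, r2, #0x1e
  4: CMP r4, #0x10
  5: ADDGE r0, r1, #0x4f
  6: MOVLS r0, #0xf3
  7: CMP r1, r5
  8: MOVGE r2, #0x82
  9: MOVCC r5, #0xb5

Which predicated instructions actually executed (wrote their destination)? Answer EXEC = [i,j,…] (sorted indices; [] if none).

0: ✓ CMP  NZCV=1000
1: · MOVEQ
2: ✓ SUBNE  r1←0xb9
3: ✓ ADDNE  r4←0x67
4: ✓ CMP  NZCV=0010
5: ✓ ADDGE  r0←0x08
6: · MOVLS
7: ✓ CMP  NZCV=0011
8: · MOVGE
9: · MOVCC

EXEC = [2,3,5]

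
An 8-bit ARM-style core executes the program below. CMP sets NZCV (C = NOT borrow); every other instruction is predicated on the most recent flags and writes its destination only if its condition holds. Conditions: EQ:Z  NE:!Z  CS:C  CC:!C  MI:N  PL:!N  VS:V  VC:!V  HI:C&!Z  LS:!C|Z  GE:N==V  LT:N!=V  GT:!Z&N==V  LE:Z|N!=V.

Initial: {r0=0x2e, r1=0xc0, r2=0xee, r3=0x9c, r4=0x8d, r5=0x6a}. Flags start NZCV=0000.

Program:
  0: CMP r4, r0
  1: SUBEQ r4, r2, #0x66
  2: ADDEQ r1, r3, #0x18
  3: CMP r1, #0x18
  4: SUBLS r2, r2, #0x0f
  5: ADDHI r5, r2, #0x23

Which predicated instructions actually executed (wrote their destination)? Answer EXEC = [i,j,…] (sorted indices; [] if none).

EXEC = [5]

0: ✓ CMP  NZCV=0011
1: · SUBEQ
2: · ADDEQ
3: ✓ CMP  NZCV=1010
4: · SUBLS
5: ✓ ADDHI  r5←0x11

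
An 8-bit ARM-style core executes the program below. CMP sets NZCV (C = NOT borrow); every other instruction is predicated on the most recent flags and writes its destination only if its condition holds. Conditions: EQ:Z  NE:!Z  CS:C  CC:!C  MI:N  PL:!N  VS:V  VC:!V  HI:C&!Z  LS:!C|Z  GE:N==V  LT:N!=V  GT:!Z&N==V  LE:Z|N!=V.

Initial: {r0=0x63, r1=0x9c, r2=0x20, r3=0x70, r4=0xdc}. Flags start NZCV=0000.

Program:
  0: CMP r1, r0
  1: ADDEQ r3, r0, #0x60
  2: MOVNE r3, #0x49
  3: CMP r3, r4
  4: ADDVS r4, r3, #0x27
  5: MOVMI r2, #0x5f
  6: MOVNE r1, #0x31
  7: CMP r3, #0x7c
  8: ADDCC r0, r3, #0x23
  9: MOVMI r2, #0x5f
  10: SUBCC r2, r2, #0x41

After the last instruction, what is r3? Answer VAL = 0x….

[0] flags=0011 → (cmp)
[1] flags=0011 EQ?F → skip
[2] flags=0011 NE?T → r3=0x49
[3] flags=0000 → (cmp)
[4] flags=0000 VS?F → skip
[5] flags=0000 MI?F → skip
[6] flags=0000 NE?T → r1=0x31
[7] flags=1000 → (cmp)
[8] flags=1000 CC?T → r0=0x6c
[9] flags=1000 MI?T → r2=0x5f
[10] flags=1000 CC?T → r2=0x1e

VAL = 0x49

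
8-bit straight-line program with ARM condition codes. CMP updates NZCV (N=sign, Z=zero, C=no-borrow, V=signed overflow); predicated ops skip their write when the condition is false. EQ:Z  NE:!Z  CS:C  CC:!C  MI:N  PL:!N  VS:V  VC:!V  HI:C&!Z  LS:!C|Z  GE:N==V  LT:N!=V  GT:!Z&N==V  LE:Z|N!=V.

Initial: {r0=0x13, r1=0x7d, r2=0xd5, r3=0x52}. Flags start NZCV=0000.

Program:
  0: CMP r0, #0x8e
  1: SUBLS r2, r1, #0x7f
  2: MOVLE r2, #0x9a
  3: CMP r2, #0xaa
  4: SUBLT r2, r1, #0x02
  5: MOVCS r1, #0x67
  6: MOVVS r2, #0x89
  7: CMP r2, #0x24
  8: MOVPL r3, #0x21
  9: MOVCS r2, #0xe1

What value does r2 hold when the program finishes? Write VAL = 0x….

VAL = 0xe1

[0] flags=1001 → (cmp)
[1] flags=1001 LS?T → r2=0xfe
[2] flags=1001 LE?F → skip
[3] flags=0010 → (cmp)
[4] flags=0010 LT?F → skip
[5] flags=0010 CS?T → r1=0x67
[6] flags=0010 VS?F → skip
[7] flags=1010 → (cmp)
[8] flags=1010 PL?F → skip
[9] flags=1010 CS?T → r2=0xe1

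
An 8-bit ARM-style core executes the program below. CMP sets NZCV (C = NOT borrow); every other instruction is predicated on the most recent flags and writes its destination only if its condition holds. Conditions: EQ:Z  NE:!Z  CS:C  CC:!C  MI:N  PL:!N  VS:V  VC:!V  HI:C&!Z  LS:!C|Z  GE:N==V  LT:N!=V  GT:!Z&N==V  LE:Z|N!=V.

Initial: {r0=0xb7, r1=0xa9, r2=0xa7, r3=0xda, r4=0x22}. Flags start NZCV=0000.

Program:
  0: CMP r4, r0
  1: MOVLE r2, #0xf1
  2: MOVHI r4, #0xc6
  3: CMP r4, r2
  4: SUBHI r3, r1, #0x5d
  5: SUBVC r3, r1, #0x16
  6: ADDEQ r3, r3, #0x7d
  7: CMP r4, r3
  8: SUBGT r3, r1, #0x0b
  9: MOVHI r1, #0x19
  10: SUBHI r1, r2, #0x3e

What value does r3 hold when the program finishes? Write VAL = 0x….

VAL = 0x9e

0: ✓ CMP  NZCV=0000
1: · MOVLE
2: · MOVHI
3: ✓ CMP  NZCV=0000
4: · SUBHI
5: ✓ SUBVC  r3←0x93
6: · ADDEQ
7: ✓ CMP  NZCV=1001
8: ✓ SUBGT  r3←0x9e
9: · MOVHI
10: · SUBHI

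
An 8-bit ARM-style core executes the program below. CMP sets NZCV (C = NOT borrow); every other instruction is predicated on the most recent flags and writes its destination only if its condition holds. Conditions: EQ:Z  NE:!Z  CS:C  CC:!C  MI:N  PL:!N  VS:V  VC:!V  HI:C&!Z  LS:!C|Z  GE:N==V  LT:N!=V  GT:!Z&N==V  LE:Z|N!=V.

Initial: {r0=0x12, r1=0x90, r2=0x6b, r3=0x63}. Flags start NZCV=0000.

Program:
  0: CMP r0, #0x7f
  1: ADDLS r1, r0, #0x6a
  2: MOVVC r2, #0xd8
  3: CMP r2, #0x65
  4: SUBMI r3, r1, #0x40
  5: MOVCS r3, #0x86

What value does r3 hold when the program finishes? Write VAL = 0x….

0: ✓ CMP  NZCV=1000
1: ✓ ADDLS  r1←0x7c
2: ✓ MOVVC  r2←0xd8
3: ✓ CMP  NZCV=0011
4: · SUBMI
5: ✓ MOVCS  r3←0x86

VAL = 0x86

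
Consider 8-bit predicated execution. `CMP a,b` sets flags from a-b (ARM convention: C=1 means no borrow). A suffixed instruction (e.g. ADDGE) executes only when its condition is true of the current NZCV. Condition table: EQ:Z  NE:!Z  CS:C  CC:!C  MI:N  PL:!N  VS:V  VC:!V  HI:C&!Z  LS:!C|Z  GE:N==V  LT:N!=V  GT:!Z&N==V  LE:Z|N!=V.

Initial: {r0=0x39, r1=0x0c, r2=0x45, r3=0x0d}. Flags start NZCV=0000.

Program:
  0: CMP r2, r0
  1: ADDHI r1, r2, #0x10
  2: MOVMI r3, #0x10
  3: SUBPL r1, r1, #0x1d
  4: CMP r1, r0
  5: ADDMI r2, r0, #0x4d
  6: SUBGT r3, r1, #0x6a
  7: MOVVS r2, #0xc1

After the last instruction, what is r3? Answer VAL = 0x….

0: ✓ CMP  NZCV=0010
1: ✓ ADDHI  r1←0x55
2: · MOVMI
3: ✓ SUBPL  r1←0x38
4: ✓ CMP  NZCV=1000
5: ✓ ADDMI  r2←0x86
6: · SUBGT
7: · MOVVS

VAL = 0x0d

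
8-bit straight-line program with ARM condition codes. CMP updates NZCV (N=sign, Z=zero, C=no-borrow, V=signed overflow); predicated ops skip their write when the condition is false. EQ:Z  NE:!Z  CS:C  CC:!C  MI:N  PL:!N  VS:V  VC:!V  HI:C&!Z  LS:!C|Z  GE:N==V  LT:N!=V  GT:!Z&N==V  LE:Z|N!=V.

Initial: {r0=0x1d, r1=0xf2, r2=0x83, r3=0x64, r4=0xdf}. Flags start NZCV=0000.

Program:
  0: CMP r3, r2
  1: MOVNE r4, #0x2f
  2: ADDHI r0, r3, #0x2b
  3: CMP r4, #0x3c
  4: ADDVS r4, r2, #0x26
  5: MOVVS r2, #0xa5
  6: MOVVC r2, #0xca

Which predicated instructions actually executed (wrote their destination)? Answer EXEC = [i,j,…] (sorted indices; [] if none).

EXEC = [1,6]

[0] flags=1001 → (cmp)
[1] flags=1001 NE?T → r4=0x2f
[2] flags=1001 HI?F → skip
[3] flags=1000 → (cmp)
[4] flags=1000 VS?F → skip
[5] flags=1000 VS?F → skip
[6] flags=1000 VC?T → r2=0xca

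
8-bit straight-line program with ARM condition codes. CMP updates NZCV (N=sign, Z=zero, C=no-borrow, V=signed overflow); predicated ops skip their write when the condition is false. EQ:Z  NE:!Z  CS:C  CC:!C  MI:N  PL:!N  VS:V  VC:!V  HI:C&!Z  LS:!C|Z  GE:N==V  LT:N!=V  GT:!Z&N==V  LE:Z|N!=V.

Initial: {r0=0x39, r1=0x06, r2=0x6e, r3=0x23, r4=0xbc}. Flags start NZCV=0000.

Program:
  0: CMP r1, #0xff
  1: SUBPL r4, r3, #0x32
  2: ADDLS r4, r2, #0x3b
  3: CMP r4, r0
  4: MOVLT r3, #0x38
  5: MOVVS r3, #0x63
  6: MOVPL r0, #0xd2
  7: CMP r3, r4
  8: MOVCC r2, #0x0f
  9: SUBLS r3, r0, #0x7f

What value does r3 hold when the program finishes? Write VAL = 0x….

0: ✓ CMP  NZCV=0000
1: ✓ SUBPL  r4←0xf1
2: ✓ ADDLS  r4←0xa9
3: ✓ CMP  NZCV=0011
4: ✓ MOVLT  r3←0x38
5: ✓ MOVVS  r3←0x63
6: ✓ MOVPL  r0←0xd2
7: ✓ CMP  NZCV=1001
8: ✓ MOVCC  r2←0x0f
9: ✓ SUBLS  r3←0x53

VAL = 0x53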